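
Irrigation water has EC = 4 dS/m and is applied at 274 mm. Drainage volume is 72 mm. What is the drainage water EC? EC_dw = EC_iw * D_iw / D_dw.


EC_dw = EC_iw * D_iw / D_dw
EC_dw = 4 * 274 / 72
EC_dw = 1096 / 72

15.2222 dS/m


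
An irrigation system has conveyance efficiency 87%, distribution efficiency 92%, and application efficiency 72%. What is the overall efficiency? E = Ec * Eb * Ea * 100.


Ec = 0.87, Eb = 0.92, Ea = 0.72
E = 0.87 * 0.92 * 0.72 * 100 = 57.6288%

57.6288 %


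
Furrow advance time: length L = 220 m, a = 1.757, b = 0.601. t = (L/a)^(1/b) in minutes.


t = (L/a)^(1/b)
t = (220/1.757)^(1/0.601)
t = 125.213432^(1/0.601)

3092.2013 min


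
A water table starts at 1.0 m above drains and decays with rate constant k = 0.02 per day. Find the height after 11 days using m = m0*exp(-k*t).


m = m0 * exp(-k*t)
m = 1.0 * exp(-0.02 * 11)
m = 1.0 * exp(-0.2200)

0.8025 m


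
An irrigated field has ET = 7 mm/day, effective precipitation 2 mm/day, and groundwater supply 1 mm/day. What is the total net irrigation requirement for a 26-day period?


Daily deficit = ET - Pe - GW = 7 - 2 - 1 = 4 mm/day
NIR = 4 * 26 = 104 mm

104.0000 mm


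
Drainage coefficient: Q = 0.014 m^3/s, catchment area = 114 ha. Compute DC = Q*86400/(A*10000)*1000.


DC = Q * 86400 / (A * 10000) * 1000
DC = 0.014 * 86400 / (114 * 10000) * 1000
DC = 1209600.0000 / 1140000

1.0611 mm/day


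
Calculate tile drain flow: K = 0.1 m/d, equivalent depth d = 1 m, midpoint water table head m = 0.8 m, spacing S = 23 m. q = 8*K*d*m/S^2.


q = 8*K*d*m/S^2
q = 8*0.1*1*0.8/23^2
q = 0.6400 / 529

0.0012 m/d


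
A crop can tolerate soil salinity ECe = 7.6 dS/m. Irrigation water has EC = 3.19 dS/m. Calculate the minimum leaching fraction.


LR = ECiw / (5*ECe - ECiw)
LR = 3.19 / (5*7.6 - 3.19)
LR = 3.19 / 34.8100

0.0916


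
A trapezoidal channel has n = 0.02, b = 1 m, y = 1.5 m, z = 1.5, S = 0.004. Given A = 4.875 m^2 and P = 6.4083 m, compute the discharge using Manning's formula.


R = A/P = 4.875/6.4083 = 0.760732
Q = (1/0.02) * 4.875 * 0.760732^(2/3) * 0.004^0.5

12.8468 m^3/s


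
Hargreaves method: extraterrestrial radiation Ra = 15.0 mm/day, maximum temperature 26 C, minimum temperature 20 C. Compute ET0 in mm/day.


Tmean = (Tmax + Tmin)/2 = (26 + 20)/2 = 23.0
ET0 = 0.0023 * 15.0 * (23.0 + 17.8) * sqrt(26 - 20)
ET0 = 0.0023 * 15.0 * 40.8 * 2.449490

3.4479 mm/day


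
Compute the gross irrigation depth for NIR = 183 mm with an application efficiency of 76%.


Ea = 76% = 0.76
GID = NIR / Ea = 183 / 0.76 = 240.7895 mm

240.7895 mm


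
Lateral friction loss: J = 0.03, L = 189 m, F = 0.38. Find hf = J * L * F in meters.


hf = J * L * F = 0.03 * 189 * 0.38 = 2.1546 m

2.1546 m


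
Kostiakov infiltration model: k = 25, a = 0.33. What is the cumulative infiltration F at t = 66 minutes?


F = k * t^a = 25 * 66^0.33
F = 25 * 3.985194

99.6299 mm


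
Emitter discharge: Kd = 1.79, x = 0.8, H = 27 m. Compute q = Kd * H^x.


q = Kd * H^x = 1.79 * 27^0.8 = 1.79 * 13.966610

25.0002 L/h


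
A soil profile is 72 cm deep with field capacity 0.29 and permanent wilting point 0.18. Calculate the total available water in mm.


AWC = (FC - PWP) * d * 10
AWC = (0.29 - 0.18) * 72 * 10
AWC = 0.1100 * 72 * 10

79.2000 mm


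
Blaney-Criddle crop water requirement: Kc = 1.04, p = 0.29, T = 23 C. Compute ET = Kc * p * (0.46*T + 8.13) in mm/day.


ET = Kc * p * (0.46*T + 8.13)
ET = 1.04 * 0.29 * (0.46*23 + 8.13)
ET = 1.04 * 0.29 * 18.7100

5.6429 mm/day


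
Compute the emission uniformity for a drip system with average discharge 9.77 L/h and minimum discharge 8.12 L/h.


EU = (q_min/q_avg)*100 = (8.12/9.77)*100 = 83.1116%

83.1116 %


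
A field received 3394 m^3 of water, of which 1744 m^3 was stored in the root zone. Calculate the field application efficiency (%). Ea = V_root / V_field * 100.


Ea = V_root / V_field * 100 = 1744 / 3394 * 100 = 51.3848%

51.3848 %


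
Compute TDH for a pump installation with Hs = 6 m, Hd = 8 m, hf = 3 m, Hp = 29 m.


TDH = Hs + Hd + hf + Hp = 6 + 8 + 3 + 29 = 46

46 m


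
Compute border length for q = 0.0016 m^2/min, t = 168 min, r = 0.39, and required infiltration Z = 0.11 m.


L = q*t/((1+r)*Z)
L = 0.0016*168/((1+0.39)*0.11)
L = 0.2688/0.1529

1.7580 m


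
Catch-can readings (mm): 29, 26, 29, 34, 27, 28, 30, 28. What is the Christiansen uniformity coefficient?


mean = 28.875000 mm
MAD = 1.625000 mm
CU = (1 - 1.625000/28.875000)*100

94.3723 %


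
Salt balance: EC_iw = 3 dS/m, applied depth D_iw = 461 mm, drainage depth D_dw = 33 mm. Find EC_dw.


EC_dw = EC_iw * D_iw / D_dw
EC_dw = 3 * 461 / 33
EC_dw = 1383 / 33

41.9091 dS/m


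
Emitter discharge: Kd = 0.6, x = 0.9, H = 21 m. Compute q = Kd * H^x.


q = Kd * H^x = 0.6 * 21^0.9 = 0.6 * 15.488072

9.2928 L/h


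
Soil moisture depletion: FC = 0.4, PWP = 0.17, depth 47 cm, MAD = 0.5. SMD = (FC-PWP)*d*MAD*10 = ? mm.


SMD = (FC - PWP) * d * MAD * 10
SMD = (0.4 - 0.17) * 47 * 0.5 * 10
SMD = 0.2300 * 47 * 0.5 * 10

54.0500 mm


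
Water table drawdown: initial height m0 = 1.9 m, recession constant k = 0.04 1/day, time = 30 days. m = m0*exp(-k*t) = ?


m = m0 * exp(-k*t)
m = 1.9 * exp(-0.04 * 30)
m = 1.9 * exp(-1.2000)

0.5723 m


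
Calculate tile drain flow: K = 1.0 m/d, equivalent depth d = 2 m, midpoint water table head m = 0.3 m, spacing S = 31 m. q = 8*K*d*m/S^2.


q = 8*K*d*m/S^2
q = 8*1.0*2*0.3/31^2
q = 4.8000 / 961

0.0050 m/d


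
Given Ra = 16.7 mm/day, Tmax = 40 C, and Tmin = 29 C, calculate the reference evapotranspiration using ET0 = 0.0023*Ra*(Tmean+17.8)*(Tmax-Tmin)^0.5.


Tmean = (Tmax + Tmin)/2 = (40 + 29)/2 = 34.5
ET0 = 0.0023 * 16.7 * (34.5 + 17.8) * sqrt(40 - 29)
ET0 = 0.0023 * 16.7 * 52.3 * 3.316625

6.6626 mm/day


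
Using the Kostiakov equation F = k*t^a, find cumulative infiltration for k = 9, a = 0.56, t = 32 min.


F = k * t^a = 9 * 32^0.56
F = 9 * 6.964405

62.6796 mm


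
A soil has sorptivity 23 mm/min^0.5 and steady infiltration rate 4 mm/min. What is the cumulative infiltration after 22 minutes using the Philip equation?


F = S*sqrt(t) + A*t
F = 23*sqrt(22) + 4*22
F = 23*4.690416 + 88

195.8796 mm


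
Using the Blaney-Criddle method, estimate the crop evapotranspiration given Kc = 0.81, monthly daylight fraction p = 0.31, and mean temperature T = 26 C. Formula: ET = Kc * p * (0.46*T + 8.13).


ET = Kc * p * (0.46*T + 8.13)
ET = 0.81 * 0.31 * (0.46*26 + 8.13)
ET = 0.81 * 0.31 * 20.0900

5.0446 mm/day


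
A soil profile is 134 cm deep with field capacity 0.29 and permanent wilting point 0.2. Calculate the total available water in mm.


AWC = (FC - PWP) * d * 10
AWC = (0.29 - 0.2) * 134 * 10
AWC = 0.0900 * 134 * 10

120.6000 mm


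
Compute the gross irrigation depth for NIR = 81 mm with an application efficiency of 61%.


Ea = 61% = 0.61
GID = NIR / Ea = 81 / 0.61 = 132.7869 mm

132.7869 mm


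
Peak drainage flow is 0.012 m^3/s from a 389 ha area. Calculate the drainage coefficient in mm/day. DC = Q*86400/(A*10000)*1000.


DC = Q * 86400 / (A * 10000) * 1000
DC = 0.012 * 86400 / (389 * 10000) * 1000
DC = 1036800.0000 / 3890000

0.2665 mm/day


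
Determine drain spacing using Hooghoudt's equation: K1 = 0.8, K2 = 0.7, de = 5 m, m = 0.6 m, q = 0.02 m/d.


S^2 = 8*K2*de*m/q + 4*K1*m^2/q
S^2 = 8*0.7*5*0.6/0.02 + 4*0.8*0.6^2/0.02
S = sqrt(897.6000)

29.9600 m


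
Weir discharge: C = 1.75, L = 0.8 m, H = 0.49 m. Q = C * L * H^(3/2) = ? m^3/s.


Q = C * L * H^(3/2) = 1.75 * 0.8 * 0.49^1.5 = 1.75 * 0.8 * 0.343000

0.4802 m^3/s


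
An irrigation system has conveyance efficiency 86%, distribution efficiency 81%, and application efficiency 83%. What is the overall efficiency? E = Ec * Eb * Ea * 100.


Ec = 0.86, Eb = 0.81, Ea = 0.83
E = 0.86 * 0.81 * 0.83 * 100 = 57.8178%

57.8178 %


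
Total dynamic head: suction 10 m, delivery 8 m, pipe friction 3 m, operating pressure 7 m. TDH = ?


TDH = Hs + Hd + hf + Hp = 10 + 8 + 3 + 7 = 28

28 m


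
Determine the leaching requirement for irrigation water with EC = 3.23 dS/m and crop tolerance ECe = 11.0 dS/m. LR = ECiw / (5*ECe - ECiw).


LR = ECiw / (5*ECe - ECiw)
LR = 3.23 / (5*11.0 - 3.23)
LR = 3.23 / 51.7700

0.0624


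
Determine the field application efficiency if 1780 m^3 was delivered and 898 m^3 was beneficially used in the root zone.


Ea = V_root / V_field * 100 = 898 / 1780 * 100 = 50.4494%

50.4494 %


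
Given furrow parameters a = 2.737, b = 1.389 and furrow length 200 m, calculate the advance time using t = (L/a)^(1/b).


t = (L/a)^(1/b)
t = (200/2.737)^(1/1.389)
t = 73.072707^(1/1.389)

21.9683 min


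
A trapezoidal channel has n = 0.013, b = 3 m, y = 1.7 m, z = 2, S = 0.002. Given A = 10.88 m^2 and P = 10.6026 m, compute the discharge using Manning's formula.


R = A/P = 10.88/10.6026 = 1.026163
Q = (1/0.013) * 10.88 * 1.026163^(2/3) * 0.002^0.5

38.0783 m^3/s


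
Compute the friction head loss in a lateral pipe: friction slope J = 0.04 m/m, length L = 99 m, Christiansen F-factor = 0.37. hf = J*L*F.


hf = J * L * F = 0.04 * 99 * 0.37 = 1.4652 m

1.4652 m


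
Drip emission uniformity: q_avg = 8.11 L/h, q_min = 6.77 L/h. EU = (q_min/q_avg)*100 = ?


EU = (q_min/q_avg)*100 = (6.77/8.11)*100 = 83.4772%

83.4772 %


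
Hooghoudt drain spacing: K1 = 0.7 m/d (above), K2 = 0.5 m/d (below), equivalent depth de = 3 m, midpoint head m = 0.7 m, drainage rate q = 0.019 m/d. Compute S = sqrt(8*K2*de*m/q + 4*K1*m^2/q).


S^2 = 8*K2*de*m/q + 4*K1*m^2/q
S^2 = 8*0.5*3*0.7/0.019 + 4*0.7*0.7^2/0.019
S = sqrt(514.3158)

22.6785 m


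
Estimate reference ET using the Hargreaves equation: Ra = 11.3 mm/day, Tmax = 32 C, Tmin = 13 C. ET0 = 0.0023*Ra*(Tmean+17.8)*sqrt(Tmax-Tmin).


Tmean = (Tmax + Tmin)/2 = (32 + 13)/2 = 22.5
ET0 = 0.0023 * 11.3 * (22.5 + 17.8) * sqrt(32 - 13)
ET0 = 0.0023 * 11.3 * 40.3 * 4.358899

4.5655 mm/day


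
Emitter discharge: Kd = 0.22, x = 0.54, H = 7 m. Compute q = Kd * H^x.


q = Kd * H^x = 0.22 * 7^0.54 = 0.22 * 2.859914

0.6292 L/h


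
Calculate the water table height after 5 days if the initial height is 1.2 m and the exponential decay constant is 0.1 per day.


m = m0 * exp(-k*t)
m = 1.2 * exp(-0.1 * 5)
m = 1.2 * exp(-0.5000)

0.7278 m


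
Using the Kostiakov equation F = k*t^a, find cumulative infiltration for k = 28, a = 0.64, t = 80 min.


F = k * t^a = 28 * 80^0.64
F = 28 * 16.518766

462.5254 mm


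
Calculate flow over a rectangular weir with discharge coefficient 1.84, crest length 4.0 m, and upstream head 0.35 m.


Q = C * L * H^(3/2) = 1.84 * 4.0 * 0.35^1.5 = 1.84 * 4.0 * 0.207063

1.5240 m^3/s


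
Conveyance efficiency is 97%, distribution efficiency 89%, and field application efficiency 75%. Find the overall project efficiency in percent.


Ec = 0.97, Eb = 0.89, Ea = 0.75
E = 0.97 * 0.89 * 0.75 * 100 = 64.7475%

64.7475 %


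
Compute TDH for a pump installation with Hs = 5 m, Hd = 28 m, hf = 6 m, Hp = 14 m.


TDH = Hs + Hd + hf + Hp = 5 + 28 + 6 + 14 = 53

53 m


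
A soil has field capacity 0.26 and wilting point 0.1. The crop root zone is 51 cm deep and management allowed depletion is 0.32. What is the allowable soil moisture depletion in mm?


SMD = (FC - PWP) * d * MAD * 10
SMD = (0.26 - 0.1) * 51 * 0.32 * 10
SMD = 0.1600 * 51 * 0.32 * 10

26.1120 mm


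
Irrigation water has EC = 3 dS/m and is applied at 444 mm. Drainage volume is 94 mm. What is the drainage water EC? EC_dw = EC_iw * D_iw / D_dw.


EC_dw = EC_iw * D_iw / D_dw
EC_dw = 3 * 444 / 94
EC_dw = 1332 / 94

14.1702 dS/m


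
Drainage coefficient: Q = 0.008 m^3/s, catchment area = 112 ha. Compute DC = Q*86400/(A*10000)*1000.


DC = Q * 86400 / (A * 10000) * 1000
DC = 0.008 * 86400 / (112 * 10000) * 1000
DC = 691200.0000 / 1120000

0.6171 mm/day


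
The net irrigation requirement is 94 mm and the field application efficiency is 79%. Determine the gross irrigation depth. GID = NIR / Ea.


Ea = 79% = 0.79
GID = NIR / Ea = 94 / 0.79 = 118.9873 mm

118.9873 mm


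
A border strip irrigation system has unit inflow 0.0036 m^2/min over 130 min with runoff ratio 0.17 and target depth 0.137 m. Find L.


L = q*t/((1+r)*Z)
L = 0.0036*130/((1+0.17)*0.137)
L = 0.468/0.16029

2.9197 m


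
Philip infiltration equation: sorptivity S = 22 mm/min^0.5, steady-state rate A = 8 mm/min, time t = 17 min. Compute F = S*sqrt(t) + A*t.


F = S*sqrt(t) + A*t
F = 22*sqrt(17) + 8*17
F = 22*4.123106 + 136

226.7083 mm


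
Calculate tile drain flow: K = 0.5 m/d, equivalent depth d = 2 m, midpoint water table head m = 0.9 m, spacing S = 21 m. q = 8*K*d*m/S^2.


q = 8*K*d*m/S^2
q = 8*0.5*2*0.9/21^2
q = 7.2000 / 441

0.0163 m/d


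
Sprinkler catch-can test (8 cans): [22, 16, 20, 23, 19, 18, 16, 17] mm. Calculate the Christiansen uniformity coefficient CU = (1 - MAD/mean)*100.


mean = 18.875000 mm
MAD = 2.125000 mm
CU = (1 - 2.125000/18.875000)*100

88.7417 %


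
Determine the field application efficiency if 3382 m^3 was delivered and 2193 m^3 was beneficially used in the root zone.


Ea = V_root / V_field * 100 = 2193 / 3382 * 100 = 64.8433%

64.8433 %


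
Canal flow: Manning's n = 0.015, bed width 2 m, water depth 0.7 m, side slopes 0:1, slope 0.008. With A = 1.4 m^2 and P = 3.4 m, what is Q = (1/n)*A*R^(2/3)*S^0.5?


R = A/P = 1.4/3.4 = 0.411765
Q = (1/0.015) * 1.4 * 0.411765^(2/3) * 0.008^0.5

4.6204 m^3/s


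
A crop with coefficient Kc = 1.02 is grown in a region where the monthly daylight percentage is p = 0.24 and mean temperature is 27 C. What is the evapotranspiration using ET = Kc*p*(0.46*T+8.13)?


ET = Kc * p * (0.46*T + 8.13)
ET = 1.02 * 0.24 * (0.46*27 + 8.13)
ET = 1.02 * 0.24 * 20.5500

5.0306 mm/day


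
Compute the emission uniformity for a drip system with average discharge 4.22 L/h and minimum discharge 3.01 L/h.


EU = (q_min/q_avg)*100 = (3.01/4.22)*100 = 71.3270%

71.3270 %


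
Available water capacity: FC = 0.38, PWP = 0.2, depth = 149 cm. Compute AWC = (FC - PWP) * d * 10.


AWC = (FC - PWP) * d * 10
AWC = (0.38 - 0.2) * 149 * 10
AWC = 0.1800 * 149 * 10

268.2000 mm


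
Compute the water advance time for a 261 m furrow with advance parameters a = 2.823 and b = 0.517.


t = (L/a)^(1/b)
t = (261/2.823)^(1/0.517)
t = 92.454835^(1/0.517)

6347.0485 min


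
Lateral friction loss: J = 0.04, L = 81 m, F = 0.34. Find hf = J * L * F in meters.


hf = J * L * F = 0.04 * 81 * 0.34 = 1.1016 m

1.1016 m


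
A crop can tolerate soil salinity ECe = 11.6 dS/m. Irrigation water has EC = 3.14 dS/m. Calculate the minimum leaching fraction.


LR = ECiw / (5*ECe - ECiw)
LR = 3.14 / (5*11.6 - 3.14)
LR = 3.14 / 54.8600

0.0572


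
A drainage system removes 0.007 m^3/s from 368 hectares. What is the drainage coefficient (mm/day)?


DC = Q * 86400 / (A * 10000) * 1000
DC = 0.007 * 86400 / (368 * 10000) * 1000
DC = 604800.0000 / 3680000

0.1643 mm/day


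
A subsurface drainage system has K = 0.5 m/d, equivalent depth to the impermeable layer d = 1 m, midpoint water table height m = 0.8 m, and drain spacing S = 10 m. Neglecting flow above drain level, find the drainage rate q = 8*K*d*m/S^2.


q = 8*K*d*m/S^2
q = 8*0.5*1*0.8/10^2
q = 3.2000 / 100

0.0320 m/d


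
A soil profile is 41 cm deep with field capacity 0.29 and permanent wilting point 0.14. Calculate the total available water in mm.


AWC = (FC - PWP) * d * 10
AWC = (0.29 - 0.14) * 41 * 10
AWC = 0.1500 * 41 * 10

61.5000 mm


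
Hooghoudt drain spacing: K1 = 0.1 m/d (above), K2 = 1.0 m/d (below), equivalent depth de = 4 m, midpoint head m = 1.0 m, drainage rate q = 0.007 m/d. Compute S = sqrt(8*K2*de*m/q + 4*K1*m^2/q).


S^2 = 8*K2*de*m/q + 4*K1*m^2/q
S^2 = 8*1.0*4*1.0/0.007 + 4*0.1*1.0^2/0.007
S = sqrt(4628.5714)

68.0336 m


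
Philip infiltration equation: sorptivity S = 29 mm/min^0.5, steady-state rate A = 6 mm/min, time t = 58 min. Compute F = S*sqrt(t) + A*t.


F = S*sqrt(t) + A*t
F = 29*sqrt(58) + 6*58
F = 29*7.615773 + 348

568.8574 mm


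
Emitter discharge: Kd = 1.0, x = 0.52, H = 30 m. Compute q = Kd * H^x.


q = Kd * H^x = 1.0 * 30^0.52 = 1.0 * 5.862773

5.8628 L/h


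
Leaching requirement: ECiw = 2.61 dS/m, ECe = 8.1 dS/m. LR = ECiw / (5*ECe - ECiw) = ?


LR = ECiw / (5*ECe - ECiw)
LR = 2.61 / (5*8.1 - 2.61)
LR = 2.61 / 37.8900

0.0689


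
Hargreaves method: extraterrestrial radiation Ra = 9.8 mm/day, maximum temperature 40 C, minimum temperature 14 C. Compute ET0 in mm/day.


Tmean = (Tmax + Tmin)/2 = (40 + 14)/2 = 27.0
ET0 = 0.0023 * 9.8 * (27.0 + 17.8) * sqrt(40 - 14)
ET0 = 0.0023 * 9.8 * 44.8 * 5.099020

5.1489 mm/day


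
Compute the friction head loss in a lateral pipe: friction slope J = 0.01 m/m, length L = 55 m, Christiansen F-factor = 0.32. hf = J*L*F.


hf = J * L * F = 0.01 * 55 * 0.32 = 0.1760 m

0.1760 m


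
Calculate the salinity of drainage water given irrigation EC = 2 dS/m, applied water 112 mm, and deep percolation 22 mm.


EC_dw = EC_iw * D_iw / D_dw
EC_dw = 2 * 112 / 22
EC_dw = 224 / 22

10.1818 dS/m


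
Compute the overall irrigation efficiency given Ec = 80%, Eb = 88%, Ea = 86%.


Ec = 0.8, Eb = 0.88, Ea = 0.86
E = 0.8 * 0.88 * 0.86 * 100 = 60.5440%

60.5440 %


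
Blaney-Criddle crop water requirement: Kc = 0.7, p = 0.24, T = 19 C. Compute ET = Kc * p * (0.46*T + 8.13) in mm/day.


ET = Kc * p * (0.46*T + 8.13)
ET = 0.7 * 0.24 * (0.46*19 + 8.13)
ET = 0.7 * 0.24 * 16.8700

2.8342 mm/day


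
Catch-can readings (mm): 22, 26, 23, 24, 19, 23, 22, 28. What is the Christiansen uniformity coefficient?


mean = 23.375000 mm
MAD = 1.968750 mm
CU = (1 - 1.968750/23.375000)*100

91.5775 %


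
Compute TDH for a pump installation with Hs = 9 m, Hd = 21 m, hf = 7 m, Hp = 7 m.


TDH = Hs + Hd + hf + Hp = 9 + 21 + 7 + 7 = 44

44 m


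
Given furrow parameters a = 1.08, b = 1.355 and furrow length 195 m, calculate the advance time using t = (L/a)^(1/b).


t = (L/a)^(1/b)
t = (195/1.08)^(1/1.355)
t = 180.555556^(1/1.355)

46.2802 min


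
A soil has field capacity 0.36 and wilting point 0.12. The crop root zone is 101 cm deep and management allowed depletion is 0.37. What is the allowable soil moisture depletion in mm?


SMD = (FC - PWP) * d * MAD * 10
SMD = (0.36 - 0.12) * 101 * 0.37 * 10
SMD = 0.2400 * 101 * 0.37 * 10

89.6880 mm


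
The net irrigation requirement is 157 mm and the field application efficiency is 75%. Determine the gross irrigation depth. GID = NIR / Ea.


Ea = 75% = 0.75
GID = NIR / Ea = 157 / 0.75 = 209.3333 mm

209.3333 mm


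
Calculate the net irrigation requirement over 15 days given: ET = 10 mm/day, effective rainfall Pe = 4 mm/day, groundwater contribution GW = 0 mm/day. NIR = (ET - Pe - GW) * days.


Daily deficit = ET - Pe - GW = 10 - 4 - 0 = 6 mm/day
NIR = 6 * 15 = 90 mm

90.0000 mm


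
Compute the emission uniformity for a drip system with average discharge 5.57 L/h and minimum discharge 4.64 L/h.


EU = (q_min/q_avg)*100 = (4.64/5.57)*100 = 83.3034%

83.3034 %


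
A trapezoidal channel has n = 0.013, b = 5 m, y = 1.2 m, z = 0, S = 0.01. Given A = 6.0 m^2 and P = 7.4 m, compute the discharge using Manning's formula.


R = A/P = 6.0/7.4 = 0.810811
Q = (1/0.013) * 6.0 * 0.810811^(2/3) * 0.01^0.5

40.1317 m^3/s


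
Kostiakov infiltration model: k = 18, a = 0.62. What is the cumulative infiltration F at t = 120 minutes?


F = k * t^a = 18 * 120^0.62
F = 18 * 19.457739

350.2393 mm


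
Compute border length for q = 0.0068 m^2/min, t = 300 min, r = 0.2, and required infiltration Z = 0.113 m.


L = q*t/((1+r)*Z)
L = 0.0068*300/((1+0.2)*0.113)
L = 2.04/0.1356

15.0442 m


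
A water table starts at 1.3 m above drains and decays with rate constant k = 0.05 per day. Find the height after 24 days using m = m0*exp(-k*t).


m = m0 * exp(-k*t)
m = 1.3 * exp(-0.05 * 24)
m = 1.3 * exp(-1.2000)

0.3916 m


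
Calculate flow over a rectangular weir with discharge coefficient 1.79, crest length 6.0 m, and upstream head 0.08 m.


Q = C * L * H^(3/2) = 1.79 * 6.0 * 0.08^1.5 = 1.79 * 6.0 * 0.022627

0.2430 m^3/s


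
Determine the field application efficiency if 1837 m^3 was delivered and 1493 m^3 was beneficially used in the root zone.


Ea = V_root / V_field * 100 = 1493 / 1837 * 100 = 81.2738%

81.2738 %


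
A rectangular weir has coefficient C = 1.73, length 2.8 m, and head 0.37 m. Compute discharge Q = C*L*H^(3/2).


Q = C * L * H^(3/2) = 1.73 * 2.8 * 0.37^1.5 = 1.73 * 2.8 * 0.225062

1.0902 m^3/s


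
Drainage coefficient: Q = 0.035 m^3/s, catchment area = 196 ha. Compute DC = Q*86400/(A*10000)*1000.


DC = Q * 86400 / (A * 10000) * 1000
DC = 0.035 * 86400 / (196 * 10000) * 1000
DC = 3024000.0000 / 1960000

1.5429 mm/day


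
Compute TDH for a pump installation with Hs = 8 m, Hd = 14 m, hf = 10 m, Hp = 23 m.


TDH = Hs + Hd + hf + Hp = 8 + 14 + 10 + 23 = 55

55 m


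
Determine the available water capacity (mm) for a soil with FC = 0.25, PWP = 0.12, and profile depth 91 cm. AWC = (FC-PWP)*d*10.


AWC = (FC - PWP) * d * 10
AWC = (0.25 - 0.12) * 91 * 10
AWC = 0.1300 * 91 * 10

118.3000 mm


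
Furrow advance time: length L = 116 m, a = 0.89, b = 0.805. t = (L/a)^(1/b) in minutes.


t = (L/a)^(1/b)
t = (116/0.89)^(1/0.805)
t = 130.337079^(1/0.805)

424.0467 min


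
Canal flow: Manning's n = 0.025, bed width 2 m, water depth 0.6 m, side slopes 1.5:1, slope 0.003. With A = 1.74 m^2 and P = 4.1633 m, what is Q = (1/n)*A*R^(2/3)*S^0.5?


R = A/P = 1.74/4.1633 = 0.417938
Q = (1/0.025) * 1.74 * 0.417938^(2/3) * 0.003^0.5

2.1310 m^3/s


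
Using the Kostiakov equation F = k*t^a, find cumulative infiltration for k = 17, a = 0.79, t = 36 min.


F = k * t^a = 17 * 36^0.79
F = 17 * 16.962075

288.3553 mm


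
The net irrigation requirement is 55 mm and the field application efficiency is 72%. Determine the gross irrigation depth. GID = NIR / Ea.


Ea = 72% = 0.72
GID = NIR / Ea = 55 / 0.72 = 76.3889 mm

76.3889 mm


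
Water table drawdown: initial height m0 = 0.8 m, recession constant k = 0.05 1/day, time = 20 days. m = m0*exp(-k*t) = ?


m = m0 * exp(-k*t)
m = 0.8 * exp(-0.05 * 20)
m = 0.8 * exp(-1.0000)

0.2943 m


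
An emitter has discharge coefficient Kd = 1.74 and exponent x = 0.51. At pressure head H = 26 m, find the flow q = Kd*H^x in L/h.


q = Kd * H^x = 1.74 * 26^0.51 = 1.74 * 5.267886

9.1661 L/h


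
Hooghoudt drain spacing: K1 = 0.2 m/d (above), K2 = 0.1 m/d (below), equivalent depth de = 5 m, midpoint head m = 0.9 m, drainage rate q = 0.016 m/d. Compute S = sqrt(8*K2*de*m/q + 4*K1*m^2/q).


S^2 = 8*K2*de*m/q + 4*K1*m^2/q
S^2 = 8*0.1*5*0.9/0.016 + 4*0.2*0.9^2/0.016
S = sqrt(265.5000)

16.2942 m


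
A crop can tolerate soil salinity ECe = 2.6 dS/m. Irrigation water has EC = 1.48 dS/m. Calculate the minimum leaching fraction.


LR = ECiw / (5*ECe - ECiw)
LR = 1.48 / (5*2.6 - 1.48)
LR = 1.48 / 11.5200

0.1285


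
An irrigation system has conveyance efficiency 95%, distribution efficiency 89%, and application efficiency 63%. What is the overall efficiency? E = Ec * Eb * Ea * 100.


Ec = 0.95, Eb = 0.89, Ea = 0.63
E = 0.95 * 0.89 * 0.63 * 100 = 53.2665%

53.2665 %


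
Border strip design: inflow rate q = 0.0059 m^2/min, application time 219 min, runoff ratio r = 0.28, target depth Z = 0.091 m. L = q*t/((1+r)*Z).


L = q*t/((1+r)*Z)
L = 0.0059*219/((1+0.28)*0.091)
L = 1.2921/0.11648

11.0929 m


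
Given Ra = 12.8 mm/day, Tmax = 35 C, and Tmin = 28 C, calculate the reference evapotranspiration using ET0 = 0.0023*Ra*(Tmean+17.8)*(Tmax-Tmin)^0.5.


Tmean = (Tmax + Tmin)/2 = (35 + 28)/2 = 31.5
ET0 = 0.0023 * 12.8 * (31.5 + 17.8) * sqrt(35 - 28)
ET0 = 0.0023 * 12.8 * 49.3 * 2.645751

3.8400 mm/day


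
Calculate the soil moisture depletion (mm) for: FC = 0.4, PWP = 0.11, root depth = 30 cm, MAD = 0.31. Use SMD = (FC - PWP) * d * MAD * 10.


SMD = (FC - PWP) * d * MAD * 10
SMD = (0.4 - 0.11) * 30 * 0.31 * 10
SMD = 0.2900 * 30 * 0.31 * 10

26.9700 mm


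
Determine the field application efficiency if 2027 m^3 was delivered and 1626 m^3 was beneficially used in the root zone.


Ea = V_root / V_field * 100 = 1626 / 2027 * 100 = 80.2171%

80.2171 %


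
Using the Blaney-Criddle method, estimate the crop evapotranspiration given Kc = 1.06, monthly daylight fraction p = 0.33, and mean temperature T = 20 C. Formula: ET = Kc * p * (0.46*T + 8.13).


ET = Kc * p * (0.46*T + 8.13)
ET = 1.06 * 0.33 * (0.46*20 + 8.13)
ET = 1.06 * 0.33 * 17.3300

6.0620 mm/day


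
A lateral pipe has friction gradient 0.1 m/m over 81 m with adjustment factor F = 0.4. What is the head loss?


hf = J * L * F = 0.1 * 81 * 0.4 = 3.2400 m

3.2400 m


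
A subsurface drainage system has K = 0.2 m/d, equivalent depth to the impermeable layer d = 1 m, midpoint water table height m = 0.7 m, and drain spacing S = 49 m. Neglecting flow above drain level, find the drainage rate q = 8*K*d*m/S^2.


q = 8*K*d*m/S^2
q = 8*0.2*1*0.7/49^2
q = 1.1200 / 2401

4.6647e-04 m/d


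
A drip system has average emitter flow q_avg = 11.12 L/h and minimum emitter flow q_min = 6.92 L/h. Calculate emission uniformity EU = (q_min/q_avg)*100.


EU = (q_min/q_avg)*100 = (6.92/11.12)*100 = 62.2302%

62.2302 %


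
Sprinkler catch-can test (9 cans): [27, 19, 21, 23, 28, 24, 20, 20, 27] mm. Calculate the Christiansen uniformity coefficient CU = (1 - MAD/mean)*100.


mean = 23.222222 mm
MAD = 2.913580 mm
CU = (1 - 2.913580/23.222222)*100

87.4535 %


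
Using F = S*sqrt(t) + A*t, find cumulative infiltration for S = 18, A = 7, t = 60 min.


F = S*sqrt(t) + A*t
F = 18*sqrt(60) + 7*60
F = 18*7.745967 + 420

559.4274 mm


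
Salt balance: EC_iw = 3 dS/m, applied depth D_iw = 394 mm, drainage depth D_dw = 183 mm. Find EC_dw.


EC_dw = EC_iw * D_iw / D_dw
EC_dw = 3 * 394 / 183
EC_dw = 1182 / 183

6.4590 dS/m


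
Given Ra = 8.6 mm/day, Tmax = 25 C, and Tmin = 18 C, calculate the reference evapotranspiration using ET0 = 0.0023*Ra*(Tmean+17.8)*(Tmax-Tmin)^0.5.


Tmean = (Tmax + Tmin)/2 = (25 + 18)/2 = 21.5
ET0 = 0.0023 * 8.6 * (21.5 + 17.8) * sqrt(25 - 18)
ET0 = 0.0023 * 8.6 * 39.3 * 2.645751

2.0567 mm/day


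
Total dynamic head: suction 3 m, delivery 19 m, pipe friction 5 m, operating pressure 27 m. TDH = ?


TDH = Hs + Hd + hf + Hp = 3 + 19 + 5 + 27 = 54

54 m


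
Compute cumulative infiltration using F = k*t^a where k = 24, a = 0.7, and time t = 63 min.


F = k * t^a = 24 * 63^0.7
F = 24 * 18.177677

436.2642 mm


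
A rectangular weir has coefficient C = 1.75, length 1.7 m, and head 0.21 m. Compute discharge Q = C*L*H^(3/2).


Q = C * L * H^(3/2) = 1.75 * 1.7 * 0.21^1.5 = 1.75 * 1.7 * 0.096234

0.2863 m^3/s


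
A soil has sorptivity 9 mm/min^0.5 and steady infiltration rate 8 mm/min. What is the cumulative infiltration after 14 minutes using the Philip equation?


F = S*sqrt(t) + A*t
F = 9*sqrt(14) + 8*14
F = 9*3.741657 + 112

145.6749 mm


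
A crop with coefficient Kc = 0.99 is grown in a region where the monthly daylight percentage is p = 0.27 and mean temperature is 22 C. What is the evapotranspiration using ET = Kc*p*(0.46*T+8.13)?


ET = Kc * p * (0.46*T + 8.13)
ET = 0.99 * 0.27 * (0.46*22 + 8.13)
ET = 0.99 * 0.27 * 18.2500

4.8782 mm/day


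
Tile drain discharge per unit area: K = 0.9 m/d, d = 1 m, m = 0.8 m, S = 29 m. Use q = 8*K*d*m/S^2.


q = 8*K*d*m/S^2
q = 8*0.9*1*0.8/29^2
q = 5.7600 / 841

0.0068 m/d


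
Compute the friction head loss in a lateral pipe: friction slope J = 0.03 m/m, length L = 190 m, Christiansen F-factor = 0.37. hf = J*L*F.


hf = J * L * F = 0.03 * 190 * 0.37 = 2.1090 m

2.1090 m


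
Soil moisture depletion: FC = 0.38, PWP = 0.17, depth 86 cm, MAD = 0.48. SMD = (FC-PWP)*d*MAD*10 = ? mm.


SMD = (FC - PWP) * d * MAD * 10
SMD = (0.38 - 0.17) * 86 * 0.48 * 10
SMD = 0.2100 * 86 * 0.48 * 10

86.6880 mm


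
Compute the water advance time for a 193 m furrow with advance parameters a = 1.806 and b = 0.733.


t = (L/a)^(1/b)
t = (193/1.806)^(1/0.733)
t = 106.866002^(1/0.733)

585.9459 min


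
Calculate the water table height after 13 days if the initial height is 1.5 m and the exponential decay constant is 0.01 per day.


m = m0 * exp(-k*t)
m = 1.5 * exp(-0.01 * 13)
m = 1.5 * exp(-0.1300)

1.3171 m


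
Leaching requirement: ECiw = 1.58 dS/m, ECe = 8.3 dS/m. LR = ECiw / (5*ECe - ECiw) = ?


LR = ECiw / (5*ECe - ECiw)
LR = 1.58 / (5*8.3 - 1.58)
LR = 1.58 / 39.9200

0.0396


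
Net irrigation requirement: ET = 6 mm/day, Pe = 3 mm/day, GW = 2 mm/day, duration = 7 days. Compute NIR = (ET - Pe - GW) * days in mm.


Daily deficit = ET - Pe - GW = 6 - 3 - 2 = 1 mm/day
NIR = 1 * 7 = 7 mm

7.0000 mm


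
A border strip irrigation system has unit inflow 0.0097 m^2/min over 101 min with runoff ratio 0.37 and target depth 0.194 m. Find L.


L = q*t/((1+r)*Z)
L = 0.0097*101/((1+0.37)*0.194)
L = 0.9797/0.26578

3.6861 m


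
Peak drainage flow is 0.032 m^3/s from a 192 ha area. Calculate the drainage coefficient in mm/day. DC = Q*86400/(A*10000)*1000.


DC = Q * 86400 / (A * 10000) * 1000
DC = 0.032 * 86400 / (192 * 10000) * 1000
DC = 2764800.0000 / 1920000

1.4400 mm/day


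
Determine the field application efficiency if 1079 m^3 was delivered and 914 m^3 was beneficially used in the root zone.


Ea = V_root / V_field * 100 = 914 / 1079 * 100 = 84.7081%

84.7081 %


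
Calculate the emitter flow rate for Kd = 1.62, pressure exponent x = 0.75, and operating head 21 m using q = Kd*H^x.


q = Kd * H^x = 1.62 * 21^0.75 = 1.62 * 9.809898

15.8920 L/h


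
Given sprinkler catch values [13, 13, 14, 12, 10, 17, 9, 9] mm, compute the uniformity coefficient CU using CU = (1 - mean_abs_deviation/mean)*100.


mean = 12.125000 mm
MAD = 2.125000 mm
CU = (1 - 2.125000/12.125000)*100

82.4742 %


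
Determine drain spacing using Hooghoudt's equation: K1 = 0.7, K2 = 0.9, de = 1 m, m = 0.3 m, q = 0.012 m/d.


S^2 = 8*K2*de*m/q + 4*K1*m^2/q
S^2 = 8*0.9*1*0.3/0.012 + 4*0.7*0.3^2/0.012
S = sqrt(201.0000)

14.1774 m


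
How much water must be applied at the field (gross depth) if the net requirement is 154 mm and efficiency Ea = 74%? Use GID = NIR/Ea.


Ea = 74% = 0.74
GID = NIR / Ea = 154 / 0.74 = 208.1081 mm

208.1081 mm


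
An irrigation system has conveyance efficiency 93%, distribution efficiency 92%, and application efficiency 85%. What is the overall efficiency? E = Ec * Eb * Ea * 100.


Ec = 0.93, Eb = 0.92, Ea = 0.85
E = 0.93 * 0.92 * 0.85 * 100 = 72.7260%

72.7260 %


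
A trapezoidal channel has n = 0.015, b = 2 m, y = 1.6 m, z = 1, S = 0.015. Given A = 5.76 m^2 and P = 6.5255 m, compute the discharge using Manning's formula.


R = A/P = 5.76/6.5255 = 0.882691
Q = (1/0.015) * 5.76 * 0.882691^(2/3) * 0.015^0.5

43.2762 m^3/s


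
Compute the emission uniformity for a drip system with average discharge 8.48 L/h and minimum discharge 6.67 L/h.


EU = (q_min/q_avg)*100 = (6.67/8.48)*100 = 78.6557%

78.6557 %


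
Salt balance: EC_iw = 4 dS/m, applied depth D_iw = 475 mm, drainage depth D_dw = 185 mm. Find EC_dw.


EC_dw = EC_iw * D_iw / D_dw
EC_dw = 4 * 475 / 185
EC_dw = 1900 / 185

10.2703 dS/m


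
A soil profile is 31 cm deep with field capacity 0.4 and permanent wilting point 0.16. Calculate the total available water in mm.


AWC = (FC - PWP) * d * 10
AWC = (0.4 - 0.16) * 31 * 10
AWC = 0.2400 * 31 * 10

74.4000 mm


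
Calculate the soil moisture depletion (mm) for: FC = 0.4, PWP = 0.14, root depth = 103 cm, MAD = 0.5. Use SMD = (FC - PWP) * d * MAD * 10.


SMD = (FC - PWP) * d * MAD * 10
SMD = (0.4 - 0.14) * 103 * 0.5 * 10
SMD = 0.2600 * 103 * 0.5 * 10

133.9000 mm


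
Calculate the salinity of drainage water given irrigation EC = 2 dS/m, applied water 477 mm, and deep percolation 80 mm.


EC_dw = EC_iw * D_iw / D_dw
EC_dw = 2 * 477 / 80
EC_dw = 954 / 80

11.9250 dS/m


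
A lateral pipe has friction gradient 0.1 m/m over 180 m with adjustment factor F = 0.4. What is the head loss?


hf = J * L * F = 0.1 * 180 * 0.4 = 7.2000 m

7.2000 m


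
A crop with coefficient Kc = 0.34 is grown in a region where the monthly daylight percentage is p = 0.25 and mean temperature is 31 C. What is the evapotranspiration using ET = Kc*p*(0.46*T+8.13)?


ET = Kc * p * (0.46*T + 8.13)
ET = 0.34 * 0.25 * (0.46*31 + 8.13)
ET = 0.34 * 0.25 * 22.3900

1.9032 mm/day


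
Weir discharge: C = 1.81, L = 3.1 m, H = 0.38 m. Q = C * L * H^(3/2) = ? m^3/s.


Q = C * L * H^(3/2) = 1.81 * 3.1 * 0.38^1.5 = 1.81 * 3.1 * 0.234248

1.3144 m^3/s


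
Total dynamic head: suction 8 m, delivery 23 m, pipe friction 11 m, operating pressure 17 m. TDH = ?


TDH = Hs + Hd + hf + Hp = 8 + 23 + 11 + 17 = 59

59 m


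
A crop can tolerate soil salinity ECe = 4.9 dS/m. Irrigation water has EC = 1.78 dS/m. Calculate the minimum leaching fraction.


LR = ECiw / (5*ECe - ECiw)
LR = 1.78 / (5*4.9 - 1.78)
LR = 1.78 / 22.7200

0.0783


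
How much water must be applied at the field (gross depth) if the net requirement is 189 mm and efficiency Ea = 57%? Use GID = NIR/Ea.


Ea = 57% = 0.57
GID = NIR / Ea = 189 / 0.57 = 331.5789 mm

331.5789 mm


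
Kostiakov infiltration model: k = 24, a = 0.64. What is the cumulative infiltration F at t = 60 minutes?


F = k * t^a = 24 * 60^0.64
F = 24 * 13.740951

329.7828 mm


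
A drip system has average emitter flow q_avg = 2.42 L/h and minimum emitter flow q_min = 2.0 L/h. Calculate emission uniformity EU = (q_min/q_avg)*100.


EU = (q_min/q_avg)*100 = (2.0/2.42)*100 = 82.6446%

82.6446 %


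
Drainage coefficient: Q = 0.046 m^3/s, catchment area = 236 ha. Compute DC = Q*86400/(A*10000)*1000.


DC = Q * 86400 / (A * 10000) * 1000
DC = 0.046 * 86400 / (236 * 10000) * 1000
DC = 3974400.0000 / 2360000

1.6841 mm/day


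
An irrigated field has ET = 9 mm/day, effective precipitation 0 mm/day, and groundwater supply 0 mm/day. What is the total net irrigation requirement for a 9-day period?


Daily deficit = ET - Pe - GW = 9 - 0 - 0 = 9 mm/day
NIR = 9 * 9 = 81 mm

81.0000 mm


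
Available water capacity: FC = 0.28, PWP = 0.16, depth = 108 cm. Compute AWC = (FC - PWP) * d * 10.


AWC = (FC - PWP) * d * 10
AWC = (0.28 - 0.16) * 108 * 10
AWC = 0.1200 * 108 * 10

129.6000 mm


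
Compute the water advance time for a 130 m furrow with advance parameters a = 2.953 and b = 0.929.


t = (L/a)^(1/b)
t = (130/2.953)^(1/0.929)
t = 44.023027^(1/0.929)

58.7896 min


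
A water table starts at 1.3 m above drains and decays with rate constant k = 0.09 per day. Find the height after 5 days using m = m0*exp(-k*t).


m = m0 * exp(-k*t)
m = 1.3 * exp(-0.09 * 5)
m = 1.3 * exp(-0.4500)

0.8289 m


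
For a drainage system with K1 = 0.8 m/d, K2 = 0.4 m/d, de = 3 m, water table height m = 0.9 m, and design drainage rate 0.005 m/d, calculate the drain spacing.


S^2 = 8*K2*de*m/q + 4*K1*m^2/q
S^2 = 8*0.4*3*0.9/0.005 + 4*0.8*0.9^2/0.005
S = sqrt(2246.4000)

47.3962 m


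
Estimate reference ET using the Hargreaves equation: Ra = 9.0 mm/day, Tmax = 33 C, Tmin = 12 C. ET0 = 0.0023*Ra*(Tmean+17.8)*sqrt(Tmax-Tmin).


Tmean = (Tmax + Tmin)/2 = (33 + 12)/2 = 22.5
ET0 = 0.0023 * 9.0 * (22.5 + 17.8) * sqrt(33 - 12)
ET0 = 0.0023 * 9.0 * 40.3 * 4.582576

3.8228 mm/day


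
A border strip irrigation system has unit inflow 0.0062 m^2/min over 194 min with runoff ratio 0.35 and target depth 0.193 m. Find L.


L = q*t/((1+r)*Z)
L = 0.0062*194/((1+0.35)*0.193)
L = 1.2028/0.26055

4.6164 m


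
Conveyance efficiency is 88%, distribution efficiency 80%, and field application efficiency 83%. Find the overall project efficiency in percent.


Ec = 0.88, Eb = 0.8, Ea = 0.83
E = 0.88 * 0.8 * 0.83 * 100 = 58.4320%

58.4320 %


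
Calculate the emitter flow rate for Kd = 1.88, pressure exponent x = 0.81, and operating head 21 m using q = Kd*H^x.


q = Kd * H^x = 1.88 * 21^0.81 = 1.88 * 11.775995

22.1389 L/h


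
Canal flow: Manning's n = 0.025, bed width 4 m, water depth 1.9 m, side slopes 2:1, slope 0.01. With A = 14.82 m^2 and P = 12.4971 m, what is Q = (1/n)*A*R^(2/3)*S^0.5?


R = A/P = 14.82/12.4971 = 1.185875
Q = (1/0.025) * 14.82 * 1.185875^(2/3) * 0.01^0.5

66.4152 m^3/s


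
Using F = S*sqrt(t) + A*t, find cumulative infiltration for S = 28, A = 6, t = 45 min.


F = S*sqrt(t) + A*t
F = 28*sqrt(45) + 6*45
F = 28*6.708204 + 270

457.8297 mm


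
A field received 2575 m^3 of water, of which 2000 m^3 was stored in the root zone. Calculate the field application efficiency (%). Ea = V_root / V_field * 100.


Ea = V_root / V_field * 100 = 2000 / 2575 * 100 = 77.6699%

77.6699 %


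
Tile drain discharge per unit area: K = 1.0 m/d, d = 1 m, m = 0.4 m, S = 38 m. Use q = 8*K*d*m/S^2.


q = 8*K*d*m/S^2
q = 8*1.0*1*0.4/38^2
q = 3.2000 / 1444

0.0022 m/d


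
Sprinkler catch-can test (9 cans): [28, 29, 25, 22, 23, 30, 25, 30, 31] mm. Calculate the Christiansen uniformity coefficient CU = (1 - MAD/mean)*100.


mean = 27.000000 mm
MAD = 2.888889 mm
CU = (1 - 2.888889/27.000000)*100

89.3004 %


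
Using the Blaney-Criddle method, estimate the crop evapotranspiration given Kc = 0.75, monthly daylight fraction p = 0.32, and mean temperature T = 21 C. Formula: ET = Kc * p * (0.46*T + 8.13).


ET = Kc * p * (0.46*T + 8.13)
ET = 0.75 * 0.32 * (0.46*21 + 8.13)
ET = 0.75 * 0.32 * 17.7900

4.2696 mm/day


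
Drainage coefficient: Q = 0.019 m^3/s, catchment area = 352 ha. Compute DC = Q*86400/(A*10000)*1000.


DC = Q * 86400 / (A * 10000) * 1000
DC = 0.019 * 86400 / (352 * 10000) * 1000
DC = 1641600.0000 / 3520000

0.4664 mm/day


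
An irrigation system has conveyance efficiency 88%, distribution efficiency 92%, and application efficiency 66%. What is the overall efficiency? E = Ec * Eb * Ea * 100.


Ec = 0.88, Eb = 0.92, Ea = 0.66
E = 0.88 * 0.92 * 0.66 * 100 = 53.4336%

53.4336 %


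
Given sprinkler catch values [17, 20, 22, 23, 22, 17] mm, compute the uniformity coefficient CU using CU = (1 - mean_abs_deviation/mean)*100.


mean = 20.166667 mm
MAD = 2.166667 mm
CU = (1 - 2.166667/20.166667)*100

89.2562 %


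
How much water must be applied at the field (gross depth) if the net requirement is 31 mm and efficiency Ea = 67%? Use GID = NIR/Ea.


Ea = 67% = 0.67
GID = NIR / Ea = 31 / 0.67 = 46.2687 mm

46.2687 mm


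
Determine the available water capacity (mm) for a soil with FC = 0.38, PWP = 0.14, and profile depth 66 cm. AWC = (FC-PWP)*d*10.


AWC = (FC - PWP) * d * 10
AWC = (0.38 - 0.14) * 66 * 10
AWC = 0.2400 * 66 * 10

158.4000 mm


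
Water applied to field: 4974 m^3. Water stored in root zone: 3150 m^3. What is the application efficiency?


Ea = V_root / V_field * 100 = 3150 / 4974 * 100 = 63.3293%

63.3293 %


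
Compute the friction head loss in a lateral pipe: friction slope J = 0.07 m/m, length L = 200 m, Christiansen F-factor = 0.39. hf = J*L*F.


hf = J * L * F = 0.07 * 200 * 0.39 = 5.4600 m

5.4600 m


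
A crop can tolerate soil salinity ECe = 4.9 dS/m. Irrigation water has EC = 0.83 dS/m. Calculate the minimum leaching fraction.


LR = ECiw / (5*ECe - ECiw)
LR = 0.83 / (5*4.9 - 0.83)
LR = 0.83 / 23.6700

0.0351


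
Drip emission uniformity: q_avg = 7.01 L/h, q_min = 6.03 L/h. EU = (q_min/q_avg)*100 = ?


EU = (q_min/q_avg)*100 = (6.03/7.01)*100 = 86.0200%

86.0200 %


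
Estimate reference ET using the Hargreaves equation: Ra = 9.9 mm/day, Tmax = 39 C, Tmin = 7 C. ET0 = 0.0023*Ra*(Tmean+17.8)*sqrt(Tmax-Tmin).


Tmean = (Tmax + Tmin)/2 = (39 + 7)/2 = 23.0
ET0 = 0.0023 * 9.9 * (23.0 + 17.8) * sqrt(39 - 7)
ET0 = 0.0023 * 9.9 * 40.8 * 5.656854

5.2553 mm/day
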